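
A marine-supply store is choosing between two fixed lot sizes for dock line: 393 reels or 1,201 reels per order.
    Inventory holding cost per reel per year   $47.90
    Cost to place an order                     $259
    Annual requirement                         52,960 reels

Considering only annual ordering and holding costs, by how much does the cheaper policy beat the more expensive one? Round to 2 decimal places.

$4,129.78

TC(Q) = (D/Q)S + (Q/2)H
TC(393) = (52,960/393)×259 + (393/2)×47.9 = $44,314.74
TC(1,201) = (52,960/1,201)×259 + (1,201/2)×47.9 = $40,184.97
Cheaper: Q = 1,201.  Difference = $4,129.78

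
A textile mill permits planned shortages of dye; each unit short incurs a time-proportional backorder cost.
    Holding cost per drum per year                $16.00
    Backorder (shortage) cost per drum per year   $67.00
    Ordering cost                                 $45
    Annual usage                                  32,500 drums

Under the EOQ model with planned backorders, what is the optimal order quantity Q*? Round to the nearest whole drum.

476 drums

Basic EOQ = √(2·32,500·45/16) = 427.566
Backorder adjustment √((H+b)/b) = √((16+67)/67) = 1.1130
Q* = 427.566 × 1.1130 ≈ 475.89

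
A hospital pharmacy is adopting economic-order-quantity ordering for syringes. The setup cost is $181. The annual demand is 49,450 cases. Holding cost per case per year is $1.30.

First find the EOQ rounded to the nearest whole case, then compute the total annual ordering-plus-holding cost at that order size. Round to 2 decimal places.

Optimal lot size Q* = (2 × 49,450 × $181 / $1.3)^½ ≈ 3,710.78 → Q = 3,711 cases
Ordering: D/Q × S = 49,450/3,711 × $181 = $2,411.87
Holding:  Q/2 × H = 3,711/2 × $1.3 = $2,412.15
Total = $2,411.87 + $2,412.15 = $4,824.02

$4,824.02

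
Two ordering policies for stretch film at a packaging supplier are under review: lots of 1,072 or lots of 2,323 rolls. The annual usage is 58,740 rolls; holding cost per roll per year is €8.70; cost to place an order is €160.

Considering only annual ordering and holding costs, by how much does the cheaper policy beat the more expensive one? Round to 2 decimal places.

€720.49

TC(Q) = (D/Q)S + (Q/2)H
TC(1,072) = (58,740/1,072)×160 + (1,072/2)×8.7 = €13,430.36
TC(2,323) = (58,740/2,323)×160 + (2,323/2)×8.7 = €14,150.85
Lots of 1,072 are cheaper by €720.49.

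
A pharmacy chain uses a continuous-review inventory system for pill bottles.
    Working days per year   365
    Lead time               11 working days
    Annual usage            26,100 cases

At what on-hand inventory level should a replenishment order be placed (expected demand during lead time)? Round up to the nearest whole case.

787 cases

Daily demand d = 26,100 / 365 = 71.507 cases/day
Demand during lead time = 71.507 × 11 = 786.58
Reorder point = 786.58 → round up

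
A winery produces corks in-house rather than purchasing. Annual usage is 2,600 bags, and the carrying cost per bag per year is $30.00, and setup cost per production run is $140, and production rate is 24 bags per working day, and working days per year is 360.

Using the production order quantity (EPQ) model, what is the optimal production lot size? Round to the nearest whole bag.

186 bags

d = 2,600/360 = 7.2222 bags/day;  effective holding cost H(1 − d/p) = 30·(1 − 7.2222/24) = 20.97222
Q* = √(2DS / H_eff) = √(2·2,600·140 / 20.97222) ≈ 186.31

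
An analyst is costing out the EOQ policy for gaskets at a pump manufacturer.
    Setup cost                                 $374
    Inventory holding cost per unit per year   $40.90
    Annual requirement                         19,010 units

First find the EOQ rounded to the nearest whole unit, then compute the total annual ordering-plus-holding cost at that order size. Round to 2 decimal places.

$24,115.91

EOQ = √(2DS/H) = √(2 × 19,010 × 374 / 40.9)
    = √(347,664.55) ≈ 589.63 → Q = 590 units
Annual ordering cost = (D/Q)·S = (19,010/590) × 374 = $12,050.41
Annual holding cost  = (Q/2)·H = (590/2) × 40.9 = $12,065.50
Total = $12,050.41 + $12,065.50 = $24,115.91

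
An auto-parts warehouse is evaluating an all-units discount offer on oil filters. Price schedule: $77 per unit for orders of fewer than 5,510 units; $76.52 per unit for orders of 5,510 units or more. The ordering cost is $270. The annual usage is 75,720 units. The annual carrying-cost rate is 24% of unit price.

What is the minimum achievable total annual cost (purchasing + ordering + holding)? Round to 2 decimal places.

$5,848,399.84

H₁ = 24%×$77 = $18.4800;  H₂ = 24%×$76.52 = $18.3648
EOQ₁ = √(2×75,720×270/18.4800) = 1,487.48  (< 5,510, feasible at tier 1)
EOQ₂ = √(2×75,720×270/18.3648) = 1,492.14  (< 5,510 → use Q = 5,510 at tier-2 price)
TC(tier 1 (EOQ₁), Q≈1,487.5) = $5,857,928.63
TC(tier 2, Q≈5,510.0) = $5,848,399.84
Minimum at tier 2: $5,848,399.84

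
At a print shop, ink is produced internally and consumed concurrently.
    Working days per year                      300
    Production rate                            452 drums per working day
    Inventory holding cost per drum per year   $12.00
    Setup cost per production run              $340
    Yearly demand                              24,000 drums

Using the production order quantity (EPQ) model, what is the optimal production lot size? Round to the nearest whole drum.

Daily demand d = 24,000/300 = 80.000; p = 452; 1 − d/p = 0.82301
EPQ = √(2DS / (H(1 − d/p)))
    = √(2 × 24,000 × 340 / (12 × 0.82301)) ≈ 1,285.49

1,285 drums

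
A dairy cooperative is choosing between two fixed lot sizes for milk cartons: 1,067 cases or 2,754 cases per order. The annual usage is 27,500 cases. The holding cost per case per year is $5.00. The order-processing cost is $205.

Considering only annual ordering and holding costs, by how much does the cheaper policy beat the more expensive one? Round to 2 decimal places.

TC(Q) = (D/Q)S + (Q/2)H
TC(1,067) = (27,500/1,067)×205 + (1,067/2)×5 = $7,951.01
TC(2,754) = (27,500/2,754)×205 + (2,754/2)×5 = $8,932.02
Lots of 1,067 are cheaper by $981.02.

$981.02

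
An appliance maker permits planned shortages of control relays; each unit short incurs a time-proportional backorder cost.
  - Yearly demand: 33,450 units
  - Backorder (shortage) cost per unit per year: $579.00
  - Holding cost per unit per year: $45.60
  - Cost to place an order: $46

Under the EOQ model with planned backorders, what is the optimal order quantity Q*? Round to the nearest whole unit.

270 units

Q* = √(2DS/H) · √((H + b)/b)
   = √(2 × 33,450 × 46 / 45.6) · √((45.6 + 579) / 579)
   = 259.782 × 1.0386 ≈ 269.82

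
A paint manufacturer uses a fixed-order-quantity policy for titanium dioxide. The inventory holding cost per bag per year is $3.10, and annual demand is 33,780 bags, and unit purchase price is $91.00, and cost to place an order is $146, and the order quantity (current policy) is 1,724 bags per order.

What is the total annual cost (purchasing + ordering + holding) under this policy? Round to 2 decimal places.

Annual ordering cost = (D/Q)·S = (33,780/1,724) × 146 = $2,860.72
Annual holding cost  = (Q/2)·H = (1,724/2) × 3.1 = $2,672.20
Purchase cost = D·C = 33,780 × 91 = $3,073,980.00
Total = $2,860.72 + $2,672.20 + $3,073,980.00 = $3,079,512.92

$3,079,512.92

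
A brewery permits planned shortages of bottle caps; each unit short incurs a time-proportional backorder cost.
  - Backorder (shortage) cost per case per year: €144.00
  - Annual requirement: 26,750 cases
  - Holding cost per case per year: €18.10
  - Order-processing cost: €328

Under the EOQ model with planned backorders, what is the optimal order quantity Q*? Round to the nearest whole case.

Basic EOQ = √(2·26,750·328/18.1) = 984.633
Backorder adjustment √((H+b)/b) = √((18.1+144)/144) = 1.0610
Q* = 984.633 × 1.0610 ≈ 1,044.68

1,045 cases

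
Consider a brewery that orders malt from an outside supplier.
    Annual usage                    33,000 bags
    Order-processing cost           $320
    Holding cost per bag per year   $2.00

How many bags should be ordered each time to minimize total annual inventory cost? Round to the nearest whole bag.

3,250 bags

Q* = √(2·D·S / H) = √(2·33,000·320 / 2) = √10,560,000.0 ≈ 3,249.62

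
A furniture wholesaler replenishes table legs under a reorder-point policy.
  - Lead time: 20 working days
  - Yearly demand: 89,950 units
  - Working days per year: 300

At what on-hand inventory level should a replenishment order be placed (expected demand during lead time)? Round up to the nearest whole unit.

5,997 units

Daily demand d = 89,950 / 300 = 299.833 units/day
Demand during lead time = 299.833 × 20 = 5,996.67
Reorder point = 5,996.67 → round up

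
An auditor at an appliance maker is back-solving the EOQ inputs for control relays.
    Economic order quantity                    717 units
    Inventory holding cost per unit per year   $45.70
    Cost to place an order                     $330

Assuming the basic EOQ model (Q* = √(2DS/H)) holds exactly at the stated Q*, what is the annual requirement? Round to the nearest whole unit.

35,597 units per year

From Q* = √(2DS/H) ⇒ Q*² = 2DS/H.
D = Q²H / (2S) = 717² × 45.7 / (2 × 330) = 35,596.77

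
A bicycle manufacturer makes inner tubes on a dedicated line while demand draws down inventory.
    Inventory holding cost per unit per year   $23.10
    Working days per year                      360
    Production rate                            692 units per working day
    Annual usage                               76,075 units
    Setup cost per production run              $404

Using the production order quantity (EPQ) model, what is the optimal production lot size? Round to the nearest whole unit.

1,957 units

Daily demand d = 76,075/360 = 211.319; p = 692; 1 − d/p = 0.69463
EPQ = √(2DS / (H(1 − d/p)))
    = √(2 × 76,075 × 404 / (23.1 × 0.69463)) ≈ 1,957.25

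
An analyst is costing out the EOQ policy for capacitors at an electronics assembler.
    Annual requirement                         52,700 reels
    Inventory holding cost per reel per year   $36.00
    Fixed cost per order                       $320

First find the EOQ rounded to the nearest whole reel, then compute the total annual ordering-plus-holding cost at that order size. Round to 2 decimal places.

$34,845.49

Optimal lot size Q* = (2 × 52,700 × $320 / $36)^½ ≈ 967.93 → Q = 968 reels
Annual ordering cost = (D/Q)·S = (52,700/968) × 320 = $17,421.49
Annual holding cost  = (Q/2)·H = (968/2) × 36 = $17,424.00
Total = $17,421.49 + $17,424.00 = $34,845.49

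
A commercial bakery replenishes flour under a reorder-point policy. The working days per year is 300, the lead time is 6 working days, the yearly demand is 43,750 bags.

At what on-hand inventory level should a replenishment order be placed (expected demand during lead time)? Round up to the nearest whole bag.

Daily demand d = 43,750 / 300 = 145.833 bags/day
Demand during lead time = 145.833 × 6 = 875.00
Reorder point = 875.00 → round up

875 bags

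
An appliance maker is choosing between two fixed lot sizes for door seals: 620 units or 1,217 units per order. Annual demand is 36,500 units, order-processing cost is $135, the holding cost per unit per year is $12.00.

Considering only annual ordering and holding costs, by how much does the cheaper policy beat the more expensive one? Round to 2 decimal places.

Annual cost at Q: ordering D·S/Q plus holding Q·H/2.
TC(620) = (36,500/620)×135 + (620/2)×12 = $11,667.58
TC(1,217) = (36,500/1,217)×135 + (1,217/2)×12 = $11,350.89
Cheaper: Q = 1,217.  Difference = $316.69

$316.69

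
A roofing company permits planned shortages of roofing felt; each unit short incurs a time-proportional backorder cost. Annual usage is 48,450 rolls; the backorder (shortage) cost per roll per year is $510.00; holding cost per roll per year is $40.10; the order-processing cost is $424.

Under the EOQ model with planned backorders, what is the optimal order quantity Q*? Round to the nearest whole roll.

1,051 rolls

Q* = √(2DS/H) · √((H + b)/b)
   = √(2 × 48,450 × 424 / 40.1) · √((40.1 + 510) / 510)
   = 1,012.215 × 1.0386 ≈ 1,051.26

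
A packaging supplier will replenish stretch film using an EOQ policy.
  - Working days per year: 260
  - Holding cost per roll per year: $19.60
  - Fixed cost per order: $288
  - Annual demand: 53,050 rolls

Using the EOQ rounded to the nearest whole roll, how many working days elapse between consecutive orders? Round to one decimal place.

2DS/H = 2·53,050·288/19.6 = 1,559,020.41
EOQ = √1,559,020.41 ≈ 1,248.61 → Q = 1,249 rolls
Days between orders = 260 / (D/Q) = 260 / 42.474 ≈ 6.121

6.1 days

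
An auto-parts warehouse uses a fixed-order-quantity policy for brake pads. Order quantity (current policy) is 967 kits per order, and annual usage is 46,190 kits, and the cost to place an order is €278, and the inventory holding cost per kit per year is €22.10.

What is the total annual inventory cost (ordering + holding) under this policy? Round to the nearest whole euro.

Orders/yr = 46,190/967 = 47.766; ordering cost = 47.766 × €278 = €13,279.03
Average inventory = 967/2 = 483.5; holding cost = 483.5 × €22.1 = €10,685.35
Total = €13,279.03 + €10,685.35 = €23,964.38

€23,964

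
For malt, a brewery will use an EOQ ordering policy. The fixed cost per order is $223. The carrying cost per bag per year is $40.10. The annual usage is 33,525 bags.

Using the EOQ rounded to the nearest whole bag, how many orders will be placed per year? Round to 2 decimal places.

54.87 orders per year

Q* = √(2·D·S / H) = √(2·33,525·223 / 40.1) = √372,871.6 ≈ 610.63 → Q = 611
N = D/Q = 33,525/611 ≈ 54.869 orders/yr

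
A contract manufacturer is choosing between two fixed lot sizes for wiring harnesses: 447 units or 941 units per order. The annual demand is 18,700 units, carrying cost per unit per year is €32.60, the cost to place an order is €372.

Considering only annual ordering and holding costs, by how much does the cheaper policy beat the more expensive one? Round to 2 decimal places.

Annual cost at Q: ordering D·S/Q plus holding Q·H/2.
TC(447) = (18,700/447)×372 + (447/2)×32.6 = €22,848.52
TC(941) = (18,700/941)×372 + (941/2)×32.6 = €22,730.86
|ΔTC| = |€22,848.52 − €22,730.86| = €117.66

€117.66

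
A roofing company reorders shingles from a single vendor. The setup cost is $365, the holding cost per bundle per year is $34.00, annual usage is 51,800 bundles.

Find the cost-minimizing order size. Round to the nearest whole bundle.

2DS/H = 2·51,800·365/34 = 1,112,176.47
EOQ = √1,112,176.47 ≈ 1,054.60

1,055 bundles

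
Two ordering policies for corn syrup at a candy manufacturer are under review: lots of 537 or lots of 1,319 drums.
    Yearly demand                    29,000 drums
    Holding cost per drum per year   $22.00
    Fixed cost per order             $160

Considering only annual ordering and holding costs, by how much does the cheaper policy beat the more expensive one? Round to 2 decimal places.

$3,479.22

For each Q, cost = (D/Q)·S + (Q/2)·H.
TC(537) = (29,000/537)×160 + (537/2)×22 = $14,547.60
TC(1,319) = (29,000/1,319)×160 + (1,319/2)×22 = $18,026.82
Cheaper: Q = 537.  Difference = $3,479.22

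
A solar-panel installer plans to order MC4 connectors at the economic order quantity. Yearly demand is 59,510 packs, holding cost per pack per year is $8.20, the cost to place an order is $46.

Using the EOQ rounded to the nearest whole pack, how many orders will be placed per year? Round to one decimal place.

EOQ = √(2DS/H) = √(2 × 59,510 × 46 / 8.2)
    = √(667,673.17) ≈ 817.11 → Q = 817
Orders per year = D/Q = 59,510 / 817 = 72.840

72.8 orders per year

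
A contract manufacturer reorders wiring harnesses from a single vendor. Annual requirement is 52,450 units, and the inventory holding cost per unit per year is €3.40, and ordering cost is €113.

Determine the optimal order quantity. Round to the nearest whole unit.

EOQ = √(2DS/H) = √(2 × 52,450 × 113 / 3.4)
    = √(3,486,382.35) ≈ 1,867.19

1,867 units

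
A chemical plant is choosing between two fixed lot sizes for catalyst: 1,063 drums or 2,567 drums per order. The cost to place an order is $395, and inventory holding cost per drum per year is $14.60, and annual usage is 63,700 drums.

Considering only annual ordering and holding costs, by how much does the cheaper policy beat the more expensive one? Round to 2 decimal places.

$2,889.16

TC(Q) = (D/Q)S + (Q/2)H
TC(1,063) = (63,700/1,063)×395 + (1,063/2)×14.6 = $31,430.17
TC(2,567) = (63,700/2,567)×395 + (2,567/2)×14.6 = $28,541.01
Lots of 2,567 are cheaper by $2,889.16.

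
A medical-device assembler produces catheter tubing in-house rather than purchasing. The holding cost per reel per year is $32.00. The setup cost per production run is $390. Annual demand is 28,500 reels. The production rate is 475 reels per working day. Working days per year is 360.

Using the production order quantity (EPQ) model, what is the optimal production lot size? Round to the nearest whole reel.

913 reels

d = 28,500/360 = 79.1667 reels/day;  effective holding cost H(1 − d/p) = 32·(1 − 79.1667/475) = 26.66667
Q* = √(2DS / H_eff) = √(2·28,500·390 / 26.66667) ≈ 913.03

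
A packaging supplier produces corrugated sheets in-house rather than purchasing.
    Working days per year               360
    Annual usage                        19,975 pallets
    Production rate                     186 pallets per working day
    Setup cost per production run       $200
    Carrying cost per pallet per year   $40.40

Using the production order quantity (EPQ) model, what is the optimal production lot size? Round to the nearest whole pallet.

531 pallets

Daily demand d = 19,975/360 = 55.486; p = 186; 1 − d/p = 0.70169
EPQ = √(2DS / (H(1 − d/p)))
    = √(2 × 19,975 × 200 / (40.4 × 0.70169)) ≈ 530.90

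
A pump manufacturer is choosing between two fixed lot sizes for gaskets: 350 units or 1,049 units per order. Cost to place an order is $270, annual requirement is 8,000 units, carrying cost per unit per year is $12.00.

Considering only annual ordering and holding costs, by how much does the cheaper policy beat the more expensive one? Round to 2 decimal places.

$81.68

For each Q, cost = (D/Q)·S + (Q/2)·H.
TC(350) = (8,000/350)×270 + (350/2)×12 = $8,271.43
TC(1,049) = (8,000/1,049)×270 + (1,049/2)×12 = $8,353.10
Cheaper: Q = 350.  Difference = $81.68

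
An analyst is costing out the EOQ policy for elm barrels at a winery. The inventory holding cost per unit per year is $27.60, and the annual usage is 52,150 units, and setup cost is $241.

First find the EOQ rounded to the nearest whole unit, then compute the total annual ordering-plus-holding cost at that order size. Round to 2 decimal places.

Q* = √(2·D·S / H) = √(2·52,150·241 / 27.6) = √910,735.5 ≈ 954.32 → Q = 954 units
Orders/yr = 52,150/954 = 54.665; ordering cost = 54.665 × $241 = $13,174.16
Average inventory = 954/2 = 477; holding cost = 477 × $27.6 = $13,165.20
Total = $13,174.16 + $13,165.20 = $26,339.36

$26,339.36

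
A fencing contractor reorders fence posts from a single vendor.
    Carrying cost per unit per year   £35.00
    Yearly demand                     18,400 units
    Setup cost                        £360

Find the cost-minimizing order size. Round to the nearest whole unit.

Optimal lot size Q* = (2 × 18,400 × £360 / £35)^½ ≈ 615.24

615 units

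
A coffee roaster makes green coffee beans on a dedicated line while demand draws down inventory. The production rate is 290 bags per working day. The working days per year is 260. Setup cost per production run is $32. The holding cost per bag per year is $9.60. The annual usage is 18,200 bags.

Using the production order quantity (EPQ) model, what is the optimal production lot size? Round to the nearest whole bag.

400 bags

Daily demand d = 18,200/260 = 70.000; p = 290; 1 − d/p = 0.75862
EPQ = √(2DS / (H(1 − d/p)))
    = √(2 × 18,200 × 32 / (9.6 × 0.75862)) ≈ 399.92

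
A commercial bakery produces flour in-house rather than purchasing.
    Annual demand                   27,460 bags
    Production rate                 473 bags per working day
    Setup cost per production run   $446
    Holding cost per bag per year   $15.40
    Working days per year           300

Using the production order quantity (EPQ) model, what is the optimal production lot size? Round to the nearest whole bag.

Daily demand d = 27,460/300 = 91.533; p = 473; 1 − d/p = 0.80648
EPQ = √(2DS / (H(1 − d/p)))
    = √(2 × 27,460 × 446 / (15.4 × 0.80648)) ≈ 1,404.35

1,404 bags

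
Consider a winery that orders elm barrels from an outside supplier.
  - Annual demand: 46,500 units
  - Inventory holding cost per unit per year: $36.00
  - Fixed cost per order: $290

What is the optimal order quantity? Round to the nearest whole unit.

866 units

2DS/H = 2·46,500·290/36 = 749,166.67
EOQ = √749,166.67 ≈ 865.54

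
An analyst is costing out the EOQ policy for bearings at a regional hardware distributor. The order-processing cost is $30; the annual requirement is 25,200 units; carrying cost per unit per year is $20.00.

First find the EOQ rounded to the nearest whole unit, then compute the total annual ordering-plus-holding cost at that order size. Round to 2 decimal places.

$5,499.09

EOQ = √(2DS/H) = √(2 × 25,200 × 30 / 20)
    = √(75,600.00) ≈ 274.95 → Q = 275 units
Annual ordering cost = (D/Q)·S = (25,200/275) × 30 = $2,749.09
Annual holding cost  = (Q/2)·H = (275/2) × 20 = $2,750.00
Total = $2,749.09 + $2,750.00 = $5,499.09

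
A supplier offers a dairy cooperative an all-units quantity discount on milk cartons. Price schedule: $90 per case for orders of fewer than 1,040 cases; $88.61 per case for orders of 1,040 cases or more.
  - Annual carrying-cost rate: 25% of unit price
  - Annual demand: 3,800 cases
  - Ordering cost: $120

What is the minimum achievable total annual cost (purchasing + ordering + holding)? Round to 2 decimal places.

H₁ = 25%×$90 = $22.5000;  H₂ = 25%×$88.61 = $22.1525
EOQ₁ = √(2×3,800×120/22.5000) = 201.33  (< 1,040, feasible at tier 1)
EOQ₂ = √(2×3,800×120/22.1525) = 202.90  (< 1,040 → use Q = 1,040 at tier-2 price)
TC(tier 1 (EOQ₁), Q≈201.3) = $346,529.90
TC(tier 2, Q≈1,040.0) = $348,675.76
Minimum at tier 1 (EOQ₁): $346,529.90

$346,529.90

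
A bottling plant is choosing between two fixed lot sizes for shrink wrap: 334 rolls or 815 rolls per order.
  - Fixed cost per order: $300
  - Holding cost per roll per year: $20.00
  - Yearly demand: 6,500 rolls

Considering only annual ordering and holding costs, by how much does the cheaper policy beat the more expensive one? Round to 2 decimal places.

$1,364.31

For each Q, cost = (D/Q)·S + (Q/2)·H.
TC(334) = (6,500/334)×300 + (334/2)×20 = $9,178.32
TC(815) = (6,500/815)×300 + (815/2)×20 = $10,542.64
Cheaper: Q = 334.  Difference = $1,364.31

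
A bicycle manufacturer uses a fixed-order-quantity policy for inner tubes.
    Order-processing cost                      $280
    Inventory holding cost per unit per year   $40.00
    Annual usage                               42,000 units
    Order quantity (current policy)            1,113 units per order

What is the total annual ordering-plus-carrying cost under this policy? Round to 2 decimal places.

$32,826.04

Orders/yr = 42,000/1,113 = 37.736; ordering cost = 37.736 × $280 = $10,566.04
Average inventory = 1,113/2 = 556.5; holding cost = 556.5 × $40 = $22,260.00
Total = $10,566.04 + $22,260.00 = $32,826.04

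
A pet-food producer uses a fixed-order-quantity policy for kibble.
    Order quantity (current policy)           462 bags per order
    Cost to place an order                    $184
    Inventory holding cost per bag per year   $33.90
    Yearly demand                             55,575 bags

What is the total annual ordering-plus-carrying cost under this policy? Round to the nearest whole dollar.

Ordering: D/Q × S = 55,575/462 × $184 = $22,133.77
Holding:  Q/2 × H = 462/2 × $33.9 = $7,830.90
Total = $22,133.77 + $7,830.90 = $29,964.67

$29,965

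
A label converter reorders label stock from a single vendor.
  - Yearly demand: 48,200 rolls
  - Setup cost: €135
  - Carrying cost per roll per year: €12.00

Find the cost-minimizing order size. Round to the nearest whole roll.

Optimal lot size Q* = (2 × 48,200 × €135 / €12)^½ ≈ 1,041.39

1,041 rolls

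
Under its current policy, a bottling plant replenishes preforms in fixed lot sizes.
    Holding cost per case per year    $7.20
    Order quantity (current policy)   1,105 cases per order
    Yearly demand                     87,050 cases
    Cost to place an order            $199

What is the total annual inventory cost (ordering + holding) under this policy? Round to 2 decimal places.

Orders/yr = 87,050/1,105 = 78.778; ordering cost = 78.778 × $199 = $15,676.88
Average inventory = 1,105/2 = 552.5; holding cost = 552.5 × $7.2 = $3,978.00
Total = $15,676.88 + $3,978.00 = $19,654.88

$19,654.88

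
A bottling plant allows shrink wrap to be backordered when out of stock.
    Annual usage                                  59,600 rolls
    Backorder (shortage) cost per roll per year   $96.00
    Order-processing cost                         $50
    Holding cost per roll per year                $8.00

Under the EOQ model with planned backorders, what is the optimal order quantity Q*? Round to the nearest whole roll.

Q* = √(2DS/H) · √((H + b)/b)
   = √(2 × 59,600 × 50 / 8) · √((8 + 96) / 96)
   = 863.134 × 1.0408 ≈ 898.38

898 rolls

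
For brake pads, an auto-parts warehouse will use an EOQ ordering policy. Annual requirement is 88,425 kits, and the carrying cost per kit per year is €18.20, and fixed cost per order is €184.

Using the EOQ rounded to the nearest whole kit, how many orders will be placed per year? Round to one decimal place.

66.1 orders per year

EOQ = √(2DS/H) = √(2 × 88,425 × 184 / 18.2)
    = √(1,787,934.07) ≈ 1,337.14 → Q = 1,337
Orders per year = D/Q = 88,425 / 1,337 = 66.137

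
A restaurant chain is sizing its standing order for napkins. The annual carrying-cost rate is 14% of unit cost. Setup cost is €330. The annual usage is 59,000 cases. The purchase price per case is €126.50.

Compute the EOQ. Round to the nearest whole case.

H = i·C = 0.14 × €126.5 = €17.7100 per case-year
2DS/H = 2·59,000·330/17.71 = 2,198,757.76
EOQ = √2,198,757.76 ≈ 1,482.82

1,483 cases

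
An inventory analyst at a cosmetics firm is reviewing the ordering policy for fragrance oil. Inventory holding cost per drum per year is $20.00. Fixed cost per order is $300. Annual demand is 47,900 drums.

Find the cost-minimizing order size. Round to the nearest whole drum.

1,199 drums

Q* = √(2·D·S / H) = √(2·47,900·300 / 20) = √1,437,000.0 ≈ 1,198.75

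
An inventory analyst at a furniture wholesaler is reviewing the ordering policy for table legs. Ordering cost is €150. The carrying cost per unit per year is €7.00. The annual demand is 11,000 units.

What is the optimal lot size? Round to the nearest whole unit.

EOQ = √(2DS/H) = √(2 × 11,000 × 150 / 7)
    = √(471,428.57) ≈ 686.61

687 units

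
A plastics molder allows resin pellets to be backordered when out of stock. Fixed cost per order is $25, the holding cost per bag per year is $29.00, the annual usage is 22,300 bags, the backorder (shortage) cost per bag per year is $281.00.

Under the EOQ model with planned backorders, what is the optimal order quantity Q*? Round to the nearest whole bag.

Basic EOQ = √(2·22,300·25/29) = 196.082
Backorder adjustment √((H+b)/b) = √((29+281)/281) = 1.0503
Q* = 196.082 × 1.0503 ≈ 205.95

206 bags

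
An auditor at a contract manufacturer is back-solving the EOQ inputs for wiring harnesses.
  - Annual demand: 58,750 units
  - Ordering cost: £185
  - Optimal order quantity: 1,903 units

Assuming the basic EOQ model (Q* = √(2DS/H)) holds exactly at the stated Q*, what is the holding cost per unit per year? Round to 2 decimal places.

£6.00

From Q* = √(2DS/H) ⇒ Q*² = 2DS/H.
H = 2DS / Q² = 2 × 58,750 × 185 / 1,903² = 6.0025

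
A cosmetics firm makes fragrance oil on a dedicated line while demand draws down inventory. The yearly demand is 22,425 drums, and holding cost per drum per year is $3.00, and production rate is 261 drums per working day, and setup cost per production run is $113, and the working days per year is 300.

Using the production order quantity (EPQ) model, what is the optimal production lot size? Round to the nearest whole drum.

1,539 drums

d = 22,425/300 = 74.7500 drums/day;  effective holding cost H(1 − d/p) = 3·(1 − 74.7500/261) = 2.14080
Q* = √(2DS / H_eff) = √(2·22,425·113 / 2.14080) ≈ 1,538.62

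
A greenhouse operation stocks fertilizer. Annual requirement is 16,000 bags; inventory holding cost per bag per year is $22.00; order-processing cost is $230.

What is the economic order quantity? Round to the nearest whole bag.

Q* = √(2·D·S / H) = √(2·16,000·230 / 22) = √334,545.5 ≈ 578.40

578 bags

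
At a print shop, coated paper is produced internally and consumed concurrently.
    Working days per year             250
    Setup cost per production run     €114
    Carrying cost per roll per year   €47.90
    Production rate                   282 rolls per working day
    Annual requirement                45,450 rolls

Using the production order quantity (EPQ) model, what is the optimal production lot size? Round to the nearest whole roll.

Daily demand d = 45,450/250 = 181.800; p = 282; 1 − d/p = 0.35532
EPQ = √(2DS / (H(1 − d/p)))
    = √(2 × 45,450 × 114 / (47.9 × 0.35532)) ≈ 780.29

780 rolls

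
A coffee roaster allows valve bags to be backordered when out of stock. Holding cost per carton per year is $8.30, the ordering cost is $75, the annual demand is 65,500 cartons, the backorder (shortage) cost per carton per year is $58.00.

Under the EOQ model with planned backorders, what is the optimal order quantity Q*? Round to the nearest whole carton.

1,163 cartons

Basic EOQ = √(2·65,500·75/8.3) = 1,087.996
Backorder adjustment √((H+b)/b) = √((8.3+58)/58) = 1.0692
Q* = 1,087.996 × 1.0692 ≈ 1,163.24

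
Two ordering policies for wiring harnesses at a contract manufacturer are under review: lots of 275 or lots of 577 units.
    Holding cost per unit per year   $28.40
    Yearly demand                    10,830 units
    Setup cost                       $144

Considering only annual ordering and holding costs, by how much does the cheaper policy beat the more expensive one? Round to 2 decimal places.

$1,320.23

For each Q, cost = (D/Q)·S + (Q/2)·H.
TC(275) = (10,830/275)×144 + (275/2)×28.4 = $9,575.98
TC(577) = (10,830/577)×144 + (577/2)×28.4 = $10,896.21
Cheaper: Q = 275.  Difference = $1,320.23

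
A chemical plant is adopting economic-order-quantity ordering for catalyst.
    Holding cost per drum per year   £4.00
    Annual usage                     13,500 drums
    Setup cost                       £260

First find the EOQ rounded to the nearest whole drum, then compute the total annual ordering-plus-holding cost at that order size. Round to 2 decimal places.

£5,299.06

EOQ = √(2DS/H) = √(2 × 13,500 × 260 / 4)
    = √(1,755,000.00) ≈ 1,324.76 → Q = 1,325 drums
Orders/yr = 13,500/1,325 = 10.189; ordering cost = 10.189 × £260 = £2,649.06
Average inventory = 1,325/2 = 662.5; holding cost = 662.5 × £4 = £2,650.00
Total = £2,649.06 + £2,650.00 = £5,299.06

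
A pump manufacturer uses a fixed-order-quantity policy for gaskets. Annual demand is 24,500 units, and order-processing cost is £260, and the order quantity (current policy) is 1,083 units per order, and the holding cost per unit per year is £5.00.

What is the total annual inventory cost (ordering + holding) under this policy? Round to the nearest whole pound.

£8,589

Annual ordering cost = (D/Q)·S = (24,500/1,083) × 260 = £5,881.81
Annual holding cost  = (Q/2)·H = (1,083/2) × 5 = £2,707.50
Total = £5,881.81 + £2,707.50 = £8,589.31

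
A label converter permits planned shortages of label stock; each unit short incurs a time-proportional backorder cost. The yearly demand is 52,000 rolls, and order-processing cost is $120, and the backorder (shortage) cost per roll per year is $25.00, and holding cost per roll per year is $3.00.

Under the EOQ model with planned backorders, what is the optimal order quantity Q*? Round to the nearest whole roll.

2,159 rolls

Basic EOQ = √(2·52,000·120/3) = 2,039.608
Backorder adjustment √((H+b)/b) = √((3+25)/25) = 1.0583
Q* = 2,039.608 × 1.0583 ≈ 2,158.52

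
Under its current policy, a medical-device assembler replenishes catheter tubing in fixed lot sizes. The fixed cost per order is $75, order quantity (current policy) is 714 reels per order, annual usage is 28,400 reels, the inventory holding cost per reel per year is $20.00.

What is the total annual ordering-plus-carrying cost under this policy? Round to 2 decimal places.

Orders/yr = 28,400/714 = 39.776; ordering cost = 39.776 × $75 = $2,983.19
Average inventory = 714/2 = 357; holding cost = 357 × $20 = $7,140.00
Total = $2,983.19 + $7,140.00 = $10,123.19

$10,123.19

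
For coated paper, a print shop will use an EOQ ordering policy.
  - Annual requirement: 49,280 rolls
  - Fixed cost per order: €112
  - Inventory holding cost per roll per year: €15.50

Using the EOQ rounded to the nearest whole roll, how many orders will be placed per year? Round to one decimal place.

58.4 orders per year

EOQ = √(2DS/H) = √(2 × 49,280 × 112 / 15.5)
    = √(712,175.48) ≈ 843.90 → Q = 844
N = D/Q = 49,280/844 ≈ 58.389 orders/yr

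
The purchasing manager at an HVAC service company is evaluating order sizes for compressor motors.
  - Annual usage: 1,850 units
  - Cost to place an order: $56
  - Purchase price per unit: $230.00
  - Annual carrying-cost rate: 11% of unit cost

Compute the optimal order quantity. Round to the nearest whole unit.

90 units

H = i·C = 0.11 × $230 = $25.3000 per unit-year
Optimal lot size Q* = (2 × 1,850 × $56 / $25.3)^½ ≈ 90.50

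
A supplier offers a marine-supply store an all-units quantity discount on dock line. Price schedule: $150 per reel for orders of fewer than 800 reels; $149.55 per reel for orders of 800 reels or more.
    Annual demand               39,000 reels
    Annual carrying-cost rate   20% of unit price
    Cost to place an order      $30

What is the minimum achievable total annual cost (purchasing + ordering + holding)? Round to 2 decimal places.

H₁ = 20%×$150 = $30.0000;  H₂ = 20%×$149.55 = $29.9100
EOQ₁ = √(2×39,000×30/30.0000) = 279.28  (< 800, feasible at tier 1)
EOQ₂ = √(2×39,000×30/29.9100) = 279.70  (< 800 → use Q = 800 at tier-2 price)
TC(tier 1 (EOQ₁), Q≈279.3) = $5,858,378.54
TC(tier 2, Q≈800.0) = $5,845,876.50
Minimum at tier 2: $5,845,876.50

$5,845,876.50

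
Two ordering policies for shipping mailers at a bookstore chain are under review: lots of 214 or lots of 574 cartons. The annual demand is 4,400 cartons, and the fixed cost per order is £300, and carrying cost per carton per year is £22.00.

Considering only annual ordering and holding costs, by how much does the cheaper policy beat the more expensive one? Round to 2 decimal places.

£91.43

Annual cost at Q: ordering D·S/Q plus holding Q·H/2.
TC(214) = (4,400/214)×300 + (214/2)×22 = £8,522.22
TC(574) = (4,400/574)×300 + (574/2)×22 = £8,613.65
|ΔTC| = |£8,522.22 − £8,613.65| = £91.43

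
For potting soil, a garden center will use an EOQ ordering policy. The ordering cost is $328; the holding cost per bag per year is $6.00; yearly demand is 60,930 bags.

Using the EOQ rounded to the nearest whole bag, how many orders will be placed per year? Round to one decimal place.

23.6 orders per year

Q* = √(2·D·S / H) = √(2·60,930·328 / 6) = √6,661,680.0 ≈ 2,581.02 → Q = 2,581
Orders per year = D/Q = 60,930 / 2,581 = 23.607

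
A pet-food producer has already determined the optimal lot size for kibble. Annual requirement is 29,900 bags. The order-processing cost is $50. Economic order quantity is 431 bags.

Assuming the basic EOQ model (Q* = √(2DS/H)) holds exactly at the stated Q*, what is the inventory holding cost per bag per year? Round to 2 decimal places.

$16.10

From Q* = √(2DS/H) ⇒ Q*² = 2DS/H.
H = 2DS / Q² = 2 × 29,900 × 50 / 431² = 16.0960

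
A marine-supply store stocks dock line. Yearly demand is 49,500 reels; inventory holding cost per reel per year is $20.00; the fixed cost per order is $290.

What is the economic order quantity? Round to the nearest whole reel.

1,198 reels

2DS/H = 2·49,500·290/20 = 1,435,500.00
EOQ = √1,435,500.00 ≈ 1,198.12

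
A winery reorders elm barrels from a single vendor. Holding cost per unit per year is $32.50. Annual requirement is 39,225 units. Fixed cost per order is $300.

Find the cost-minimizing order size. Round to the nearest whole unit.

851 units

2DS/H = 2·39,225·300/32.5 = 724,153.85
EOQ = √724,153.85 ≈ 850.97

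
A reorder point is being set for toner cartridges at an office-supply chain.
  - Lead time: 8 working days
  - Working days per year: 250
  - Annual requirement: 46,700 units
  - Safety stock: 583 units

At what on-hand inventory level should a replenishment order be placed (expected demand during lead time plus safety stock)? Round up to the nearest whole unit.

2,078 units

Daily demand d = 46,700 / 250 = 186.800 units/day
Demand during lead time = 186.800 × 8 = 1,494.40
Reorder point = 1,494.40 + 583 = 2,077.40 → round up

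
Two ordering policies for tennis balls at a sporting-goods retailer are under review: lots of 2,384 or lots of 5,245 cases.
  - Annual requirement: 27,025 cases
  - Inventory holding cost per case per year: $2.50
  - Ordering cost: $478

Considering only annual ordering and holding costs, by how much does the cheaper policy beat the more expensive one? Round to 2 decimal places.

For each Q, cost = (D/Q)·S + (Q/2)·H.
TC(2,384) = (27,025/2,384)×478 + (2,384/2)×2.5 = $8,398.60
TC(5,245) = (27,025/5,245)×478 + (5,245/2)×2.5 = $9,019.16
|ΔTC| = |$8,398.60 − $9,019.16| = $620.55

$620.55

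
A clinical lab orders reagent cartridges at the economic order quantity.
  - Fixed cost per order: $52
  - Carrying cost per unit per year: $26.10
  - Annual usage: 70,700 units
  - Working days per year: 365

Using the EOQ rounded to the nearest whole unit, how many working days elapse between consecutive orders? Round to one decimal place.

2.7 days

Q* = √(2·D·S / H) = √(2·70,700·52 / 26.1) = √281,716.5 ≈ 530.77 → Q = 531 units
T = Q/D × 365 days = 531/70,700 × 365 = 2.741 days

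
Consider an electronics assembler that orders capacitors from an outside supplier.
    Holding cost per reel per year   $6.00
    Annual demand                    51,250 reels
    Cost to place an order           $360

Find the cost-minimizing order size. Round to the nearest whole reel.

EOQ = √(2DS/H) = √(2 × 51,250 × 360 / 6)
    = √(6,150,000.00) ≈ 2,479.92

2,480 reels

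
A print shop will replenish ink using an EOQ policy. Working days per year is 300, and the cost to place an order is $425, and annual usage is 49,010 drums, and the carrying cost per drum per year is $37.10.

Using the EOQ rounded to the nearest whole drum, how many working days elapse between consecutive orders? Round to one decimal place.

6.5 days

EOQ = √(2DS/H) = √(2 × 49,010 × 425 / 37.1)
    = √(1,122,870.62) ≈ 1,059.66 → Q = 1,060 drums
Cycle time = (working days × Q)/D = (300 × 1,060) / 49,010 = 6.488 days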